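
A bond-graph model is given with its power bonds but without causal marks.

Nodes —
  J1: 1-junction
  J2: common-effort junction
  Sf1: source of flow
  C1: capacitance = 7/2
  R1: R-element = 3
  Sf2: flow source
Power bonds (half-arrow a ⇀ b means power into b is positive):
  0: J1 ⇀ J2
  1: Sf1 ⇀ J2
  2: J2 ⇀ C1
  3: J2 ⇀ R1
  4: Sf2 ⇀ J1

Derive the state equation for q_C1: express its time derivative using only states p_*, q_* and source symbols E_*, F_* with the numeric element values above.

β1 →Sf1  (Sf1 (Sf) sets flow on bond)
β4 →Sf2  (Sf2: flow source, stroke at near end)
β0 →J1  (J1: bond 4 brought flow, rest push out)
β2 →J2  (prefer integral on C1)
β3 →R1  (J2 effort already set via bond 2)

dq_C1/dt = F_Sf1 + F_Sf2 - 2*q_C1/21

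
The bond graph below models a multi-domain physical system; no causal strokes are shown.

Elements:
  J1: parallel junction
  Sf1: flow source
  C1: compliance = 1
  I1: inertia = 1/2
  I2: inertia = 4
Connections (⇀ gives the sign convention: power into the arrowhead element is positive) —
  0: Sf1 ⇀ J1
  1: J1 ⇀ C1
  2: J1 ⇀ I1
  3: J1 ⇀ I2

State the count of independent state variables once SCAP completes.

β0 →Sf1  (source Sf1 imposes f)
β1 →J1  (prefer integral on C1)
β2 →I1  (J1 effort already set via bond 1)
β3 →I2  (common-e at J1 fixed by 1)

3  (C1, I1, I2 all integral)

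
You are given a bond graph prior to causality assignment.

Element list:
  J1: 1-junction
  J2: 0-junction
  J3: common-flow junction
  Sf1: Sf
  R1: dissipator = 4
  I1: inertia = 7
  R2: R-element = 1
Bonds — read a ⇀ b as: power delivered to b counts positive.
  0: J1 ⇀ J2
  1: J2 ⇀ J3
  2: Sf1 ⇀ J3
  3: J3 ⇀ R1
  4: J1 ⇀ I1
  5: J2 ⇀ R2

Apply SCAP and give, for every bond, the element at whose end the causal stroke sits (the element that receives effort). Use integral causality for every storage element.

#0 stroke at J1
#1 stroke at J3
#2 stroke at Sf1
#3 stroke at J3
#4 stroke at I1
#5 stroke at J2

b2 stroke at Sf1  (Sf1 fixes flow; stroke at Sf1)
b1 stroke at J3  (common-f at J3 fixed by 2)
b3 stroke at J3  (common-f at J3 fixed by 2)
b4 stroke at I1  (I1 integral (f out))
b0 stroke at J1  (common-f at J1 fixed by 4)
b5 stroke at J2  (J2: last free bond brings effort in)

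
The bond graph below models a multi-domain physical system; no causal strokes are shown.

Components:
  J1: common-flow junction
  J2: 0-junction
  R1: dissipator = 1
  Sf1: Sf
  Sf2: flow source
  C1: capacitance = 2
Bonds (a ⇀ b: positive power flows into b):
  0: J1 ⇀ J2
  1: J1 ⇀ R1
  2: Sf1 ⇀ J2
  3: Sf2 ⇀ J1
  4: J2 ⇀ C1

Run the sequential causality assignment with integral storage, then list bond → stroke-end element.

bond 0 →J1
bond 1 →J1
bond 2 →Sf1
bond 3 →Sf2
bond 4 →J2

#2 |Sf1  (source Sf1 imposes f)
#3 |Sf2  (source Sf2 imposes f)
#0 |J1  (J1 flow already set via bond 3)
#1 |J1  (common-f at J1 fixed by 3)
#4 |J2  (J2: last free bond brings effort in)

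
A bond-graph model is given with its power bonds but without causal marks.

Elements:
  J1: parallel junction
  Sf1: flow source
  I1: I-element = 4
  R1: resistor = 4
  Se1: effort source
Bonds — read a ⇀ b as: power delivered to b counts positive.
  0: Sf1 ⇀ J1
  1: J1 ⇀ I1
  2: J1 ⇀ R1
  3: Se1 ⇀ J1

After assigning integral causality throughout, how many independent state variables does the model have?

β0 →Sf1  (Sf1 (Sf) sets flow on bond)
β3 →J1  (Se1: effort source, stroke at far end)
β1 →I1  (J1 effort already set via bond 3)
β2 →R1  (J1 effort already set via bond 3)

1  (I1 all integral)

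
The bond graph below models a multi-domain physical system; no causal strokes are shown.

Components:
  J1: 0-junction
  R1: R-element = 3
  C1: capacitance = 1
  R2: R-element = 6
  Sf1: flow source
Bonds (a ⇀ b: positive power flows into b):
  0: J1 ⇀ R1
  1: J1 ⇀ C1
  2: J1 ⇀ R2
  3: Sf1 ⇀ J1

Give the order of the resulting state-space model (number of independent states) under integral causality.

1  (C1 all integral)

#3 →Sf1  (Sf1 fixes flow; stroke at Sf1)
#1 →J1  (C1 integral (e out))
#0 →R1  (common-e at J1 fixed by 1)
#2 →R2  (0-jn J1 has e-setter on 1)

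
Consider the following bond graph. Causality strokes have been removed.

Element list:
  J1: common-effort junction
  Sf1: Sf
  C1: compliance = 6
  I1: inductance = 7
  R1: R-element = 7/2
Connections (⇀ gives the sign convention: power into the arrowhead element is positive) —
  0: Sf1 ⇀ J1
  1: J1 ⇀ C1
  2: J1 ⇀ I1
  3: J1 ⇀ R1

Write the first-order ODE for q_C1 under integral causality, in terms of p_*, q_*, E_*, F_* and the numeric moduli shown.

β0 →Sf1  (Sf1 fixes flow; stroke at Sf1)
β1 →J1  (C1 outputs effort q/C1)
β2 →I1  (J1: bond 1 brought effort, rest push out)
β3 →R1  (J1 effort already set via bond 1)

dq_C1/dt = F_Sf1 - p_I1/7 - q_C1/21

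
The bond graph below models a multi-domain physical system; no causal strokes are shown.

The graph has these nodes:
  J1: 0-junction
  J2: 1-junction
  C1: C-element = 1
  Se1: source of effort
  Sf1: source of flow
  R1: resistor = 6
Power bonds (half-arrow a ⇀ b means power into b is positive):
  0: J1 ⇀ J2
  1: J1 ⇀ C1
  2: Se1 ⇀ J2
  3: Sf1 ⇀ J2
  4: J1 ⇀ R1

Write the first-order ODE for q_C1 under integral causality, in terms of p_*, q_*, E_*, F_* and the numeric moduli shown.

bond 2 |J2  (Se1 fixes effort; stroke away)
bond 3 |Sf1  (Sf1 (Sf) sets flow on bond)
bond 0 |J2  (1-jn J2 has f-setter on 3)
bond 1 |J1  (C1: C, integral causality)
bond 4 |R1  (J1 effort already set via bond 1)

dq_C1/dt = -F_Sf1 - q_C1/6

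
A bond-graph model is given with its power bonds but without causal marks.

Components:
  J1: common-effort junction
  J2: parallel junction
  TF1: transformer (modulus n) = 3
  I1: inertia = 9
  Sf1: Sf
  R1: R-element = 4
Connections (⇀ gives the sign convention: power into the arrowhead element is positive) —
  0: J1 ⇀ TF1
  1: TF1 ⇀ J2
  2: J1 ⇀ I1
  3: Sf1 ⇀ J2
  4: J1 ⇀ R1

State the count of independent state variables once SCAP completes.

1  (I1 all integral)

b3 stroke at Sf1  (Sf1 fixes flow; stroke at Sf1)
b1 stroke at J2  (only one effort-in slot at J2)
b0 stroke at TF1  (TF1 one-in-one-out from 1)
b2 stroke at I1  (I1 integral (f out))
b4 stroke at J1  (only one effort-in slot at J1)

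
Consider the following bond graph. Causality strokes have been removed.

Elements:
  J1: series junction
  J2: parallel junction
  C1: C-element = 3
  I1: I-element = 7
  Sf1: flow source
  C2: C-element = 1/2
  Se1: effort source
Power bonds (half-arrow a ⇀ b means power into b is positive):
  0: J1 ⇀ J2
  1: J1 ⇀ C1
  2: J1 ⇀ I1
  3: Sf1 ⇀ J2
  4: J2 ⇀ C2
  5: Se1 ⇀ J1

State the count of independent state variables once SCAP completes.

3  (C1, C2, I1 all integral)

b3 stroke at Sf1  (source Sf1 imposes f)
b5 stroke at J1  (Se1: effort source, stroke at far end)
b1 stroke at J1  (C1 outputs effort q/C1)
b2 stroke at I1  (I1 outputs flow p/I1)
b0 stroke at J1  (1-jn J1 has f-setter on 2)
b4 stroke at J2  (closing 0-jn rule on J2)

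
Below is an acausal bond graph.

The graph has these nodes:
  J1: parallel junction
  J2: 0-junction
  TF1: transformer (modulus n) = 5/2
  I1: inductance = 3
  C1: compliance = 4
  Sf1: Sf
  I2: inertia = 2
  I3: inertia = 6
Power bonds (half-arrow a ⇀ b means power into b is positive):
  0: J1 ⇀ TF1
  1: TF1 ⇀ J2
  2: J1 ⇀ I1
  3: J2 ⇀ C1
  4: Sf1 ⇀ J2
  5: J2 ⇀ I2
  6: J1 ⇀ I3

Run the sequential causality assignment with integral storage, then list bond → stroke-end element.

#0 →J1
#1 →TF1
#2 →I1
#3 →J2
#4 →Sf1
#5 →I2
#6 →I3

b4 stroke→Sf1  (Sf1 (Sf) sets flow on bond)
b2 stroke→I1  (I1 integral (f out))
b3 stroke→J2  (prefer integral on C1)
b1 stroke→TF1  (J2 effort already set via bond 3)
b5 stroke→I2  (J2 effort already set via bond 3)
b0 stroke→J1  (TF1: transformer flips bond 1)
b6 stroke→I3  (J1 effort already set via bond 0)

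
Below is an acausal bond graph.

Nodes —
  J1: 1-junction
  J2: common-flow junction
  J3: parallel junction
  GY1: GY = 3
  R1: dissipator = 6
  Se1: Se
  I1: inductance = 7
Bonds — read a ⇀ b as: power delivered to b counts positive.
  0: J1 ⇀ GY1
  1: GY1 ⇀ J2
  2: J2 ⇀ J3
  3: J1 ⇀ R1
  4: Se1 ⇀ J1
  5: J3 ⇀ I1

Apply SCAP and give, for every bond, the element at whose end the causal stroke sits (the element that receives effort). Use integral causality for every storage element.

β4 stroke at J1  (Se1 (Se) sets effort on bond)
β5 stroke at I1  (I1 outputs flow p/I1)
β2 stroke at J3  (J3: last free bond brings effort in)
β1 stroke at J2  (J2 flow already set via bond 2)
β0 stroke at J1  (GY1: gyrator matches bond 1)
β3 stroke at R1  (only one flow-in slot at J1)

β0 stroke at J1
β1 stroke at J2
β2 stroke at J3
β3 stroke at R1
β4 stroke at J1
β5 stroke at I1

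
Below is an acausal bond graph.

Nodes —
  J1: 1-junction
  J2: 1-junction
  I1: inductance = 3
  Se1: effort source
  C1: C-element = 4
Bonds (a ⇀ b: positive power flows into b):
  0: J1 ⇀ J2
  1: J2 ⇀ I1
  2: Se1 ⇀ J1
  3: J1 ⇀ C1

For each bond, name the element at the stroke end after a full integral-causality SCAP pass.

β2 →J1  (Se1: effort source, stroke at far end)
β1 →I1  (prefer integral on I1)
β0 →J2  (common-f at J2 fixed by 1)
β3 →J1  (J1: bond 0 brought flow, rest push out)

#0 →J2
#1 →I1
#2 →J1
#3 →J1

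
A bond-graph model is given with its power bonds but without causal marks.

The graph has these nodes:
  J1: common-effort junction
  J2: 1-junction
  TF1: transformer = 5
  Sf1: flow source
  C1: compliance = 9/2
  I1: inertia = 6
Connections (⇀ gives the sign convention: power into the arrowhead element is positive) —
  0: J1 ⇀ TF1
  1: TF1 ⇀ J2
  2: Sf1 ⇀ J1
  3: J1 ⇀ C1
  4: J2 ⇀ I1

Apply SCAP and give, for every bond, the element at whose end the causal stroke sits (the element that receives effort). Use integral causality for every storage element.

#2 |Sf1  (Sf1: flow source, stroke at near end)
#3 |J1  (C1 integral (e out))
#0 |TF1  (common-e at J1 fixed by 3)
#1 |J2  (through TF1, causality passes straight; one stroke at TF1)
#4 |I1  (only one flow-in slot at J2)

β0 |TF1
β1 |J2
β2 |Sf1
β3 |J1
β4 |I1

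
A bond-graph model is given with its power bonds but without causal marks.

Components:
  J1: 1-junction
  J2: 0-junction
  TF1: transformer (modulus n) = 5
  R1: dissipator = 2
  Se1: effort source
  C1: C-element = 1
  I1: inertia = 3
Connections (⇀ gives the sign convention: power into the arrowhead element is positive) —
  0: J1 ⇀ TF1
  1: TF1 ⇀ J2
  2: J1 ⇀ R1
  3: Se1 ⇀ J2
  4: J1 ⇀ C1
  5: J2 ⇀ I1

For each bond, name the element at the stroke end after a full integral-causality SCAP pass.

β0 stroke→J1
β1 stroke→TF1
β2 stroke→R1
β3 stroke→J2
β4 stroke→J1
β5 stroke→I1

bond 3 stroke at J2  (Se1 fixes effort; stroke away)
bond 1 stroke at TF1  (0-jn J2 has e-setter on 3)
bond 5 stroke at I1  (J2 effort already set via bond 3)
bond 0 stroke at J1  (TF1 one-in-one-out from 1)
bond 4 stroke at J1  (C1: C, integral causality)
bond 2 stroke at R1  (J1: last free bond brings flow in)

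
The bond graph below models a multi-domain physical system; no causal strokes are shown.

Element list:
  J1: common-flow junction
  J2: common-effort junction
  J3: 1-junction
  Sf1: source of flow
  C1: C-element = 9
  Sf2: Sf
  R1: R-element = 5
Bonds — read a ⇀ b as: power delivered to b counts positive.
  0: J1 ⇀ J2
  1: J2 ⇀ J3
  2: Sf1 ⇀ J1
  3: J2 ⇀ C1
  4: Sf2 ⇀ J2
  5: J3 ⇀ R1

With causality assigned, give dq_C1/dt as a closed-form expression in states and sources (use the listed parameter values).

dq_C1/dt = F_Sf1 + F_Sf2 - q_C1/45

bond 2 →Sf1  (Sf1 (Sf) sets flow on bond)
bond 4 →Sf2  (Sf2: flow source, stroke at near end)
bond 0 →J1  (J1: bond 2 brought flow, rest push out)
bond 3 →J2  (C1: C, integral causality)
bond 1 →J3  (J2: bond 3 brought effort, rest push out)
bond 5 →R1  (closing 1-jn rule on J3)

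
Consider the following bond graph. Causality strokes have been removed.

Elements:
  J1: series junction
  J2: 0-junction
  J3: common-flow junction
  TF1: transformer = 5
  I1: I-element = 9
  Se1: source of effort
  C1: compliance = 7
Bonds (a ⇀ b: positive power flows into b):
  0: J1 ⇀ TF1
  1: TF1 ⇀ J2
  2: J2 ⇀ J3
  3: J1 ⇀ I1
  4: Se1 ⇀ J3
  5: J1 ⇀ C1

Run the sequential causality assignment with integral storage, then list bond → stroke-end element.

#4 |J3  (source Se1 imposes e)
#2 |J2  (closing 1-jn rule on J3)
#1 |TF1  (J2 effort already set via bond 2)
#0 |J1  (TF TF1: opposite of bond 1)
#3 |I1  (prefer integral on I1)
#5 |J1  (common-f at J1 fixed by 3)

#0 |J1
#1 |TF1
#2 |J2
#3 |I1
#4 |J3
#5 |J1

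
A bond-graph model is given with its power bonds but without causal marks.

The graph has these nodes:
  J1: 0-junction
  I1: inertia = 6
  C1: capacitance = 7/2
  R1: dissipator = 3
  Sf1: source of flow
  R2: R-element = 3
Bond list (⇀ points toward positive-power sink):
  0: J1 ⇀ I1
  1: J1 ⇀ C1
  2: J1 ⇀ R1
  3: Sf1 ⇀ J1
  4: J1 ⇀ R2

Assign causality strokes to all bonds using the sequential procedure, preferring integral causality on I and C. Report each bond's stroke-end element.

bond 0 →I1
bond 1 →J1
bond 2 →R1
bond 3 →Sf1
bond 4 →R2

bond 3 stroke at Sf1  (Sf1 (Sf) sets flow on bond)
bond 0 stroke at I1  (I1 outputs flow p/I1)
bond 1 stroke at J1  (C1 outputs effort q/C1)
bond 2 stroke at R1  (J1 effort already set via bond 1)
bond 4 stroke at R2  (0-jn J1 has e-setter on 1)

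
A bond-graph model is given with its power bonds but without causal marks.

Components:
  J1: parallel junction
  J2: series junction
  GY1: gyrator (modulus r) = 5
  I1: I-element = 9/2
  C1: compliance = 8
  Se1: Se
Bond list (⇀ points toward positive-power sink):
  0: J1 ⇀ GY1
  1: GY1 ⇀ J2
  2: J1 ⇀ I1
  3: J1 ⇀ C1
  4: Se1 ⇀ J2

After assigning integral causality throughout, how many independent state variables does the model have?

2  (C1, I1 all integral)

β4 stroke at J2  (Se1 (Se) sets effort on bond)
β1 stroke at GY1  (J2: last free bond brings flow in)
β0 stroke at GY1  (GY GY1: same side as bond 1)
β2 stroke at I1  (prefer integral on I1)
β3 stroke at J1  (closing 0-jn rule on J1)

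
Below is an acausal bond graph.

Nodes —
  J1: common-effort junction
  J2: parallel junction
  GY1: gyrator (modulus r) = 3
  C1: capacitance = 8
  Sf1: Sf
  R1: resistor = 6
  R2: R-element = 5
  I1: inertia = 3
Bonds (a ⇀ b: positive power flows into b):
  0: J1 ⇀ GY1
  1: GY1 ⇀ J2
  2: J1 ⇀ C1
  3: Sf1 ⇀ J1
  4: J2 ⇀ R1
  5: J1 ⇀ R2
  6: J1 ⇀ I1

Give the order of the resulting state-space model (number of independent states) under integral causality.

2  (C1, I1 all integral)

bond 3 →Sf1  (source Sf1 imposes f)
bond 2 →J1  (C1 outputs effort q/C1)
bond 0 →GY1  (0-jn J1 has e-setter on 2)
bond 5 →R2  (J1 effort already set via bond 2)
bond 6 →I1  (common-e at J1 fixed by 2)
bond 1 →GY1  (GY GY1: same side as bond 0)
bond 4 →J2  (only one effort-in slot at J2)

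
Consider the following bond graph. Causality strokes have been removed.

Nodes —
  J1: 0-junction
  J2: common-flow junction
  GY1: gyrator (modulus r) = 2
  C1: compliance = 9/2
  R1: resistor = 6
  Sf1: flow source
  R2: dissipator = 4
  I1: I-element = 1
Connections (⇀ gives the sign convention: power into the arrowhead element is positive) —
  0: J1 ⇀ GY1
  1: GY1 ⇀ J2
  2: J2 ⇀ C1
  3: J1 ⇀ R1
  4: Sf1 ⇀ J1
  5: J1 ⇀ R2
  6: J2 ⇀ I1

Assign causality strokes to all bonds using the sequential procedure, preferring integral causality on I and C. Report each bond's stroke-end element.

β4 stroke at Sf1  (Sf1 fixes flow; stroke at Sf1)
β2 stroke at J2  (C1: C, integral causality)
β6 stroke at I1  (I1 outputs flow p/I1)
β1 stroke at J2  (J2: bond 6 brought flow, rest push out)
β0 stroke at J1  (GY1 both-in/both-out from 1)
β3 stroke at R1  (J1 effort already set via bond 0)
β5 stroke at R2  (common-e at J1 fixed by 0)

bond 0 stroke at J1
bond 1 stroke at J2
bond 2 stroke at J2
bond 3 stroke at R1
bond 4 stroke at Sf1
bond 5 stroke at R2
bond 6 stroke at I1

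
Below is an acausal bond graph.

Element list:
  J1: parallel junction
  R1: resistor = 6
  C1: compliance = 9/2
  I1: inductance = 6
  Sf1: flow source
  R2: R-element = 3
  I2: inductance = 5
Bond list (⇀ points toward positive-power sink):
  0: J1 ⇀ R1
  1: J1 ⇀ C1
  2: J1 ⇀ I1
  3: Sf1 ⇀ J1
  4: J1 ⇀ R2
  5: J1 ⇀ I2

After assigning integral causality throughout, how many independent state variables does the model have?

β3 |Sf1  (Sf1 fixes flow; stroke at Sf1)
β1 |J1  (C1 outputs effort q/C1)
β0 |R1  (J1 effort already set via bond 1)
β2 |I1  (J1 effort already set via bond 1)
β4 |R2  (common-e at J1 fixed by 1)
β5 |I2  (common-e at J1 fixed by 1)

3  (C1, I1, I2 all integral)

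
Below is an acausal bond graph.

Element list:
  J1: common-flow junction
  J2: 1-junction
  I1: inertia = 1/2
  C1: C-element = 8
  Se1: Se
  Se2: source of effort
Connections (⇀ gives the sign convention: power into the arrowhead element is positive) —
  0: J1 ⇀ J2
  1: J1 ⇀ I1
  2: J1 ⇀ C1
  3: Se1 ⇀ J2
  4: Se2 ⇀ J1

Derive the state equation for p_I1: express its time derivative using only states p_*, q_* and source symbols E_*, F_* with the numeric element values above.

dp_I1/dt = E_Se1 + E_Se2 - q_C1/8

bond 3 →J2  (source Se1 imposes e)
bond 4 →J1  (Se2: effort source, stroke at far end)
bond 0 →J1  (only one flow-in slot at J2)
bond 1 →I1  (I1: I, integral causality)
bond 2 →J1  (1-jn J1 has f-setter on 1)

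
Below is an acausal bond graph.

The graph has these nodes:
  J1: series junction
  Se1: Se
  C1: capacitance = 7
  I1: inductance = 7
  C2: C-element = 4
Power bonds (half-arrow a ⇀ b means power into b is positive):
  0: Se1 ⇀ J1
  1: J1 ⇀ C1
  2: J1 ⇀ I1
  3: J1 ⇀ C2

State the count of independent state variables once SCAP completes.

#0 |J1  (Se1: effort source, stroke at far end)
#1 |J1  (C1 outputs effort q/C1)
#2 |I1  (I1: I, integral causality)
#3 |J1  (common-f at J1 fixed by 2)

3  (C1, C2, I1 all integral)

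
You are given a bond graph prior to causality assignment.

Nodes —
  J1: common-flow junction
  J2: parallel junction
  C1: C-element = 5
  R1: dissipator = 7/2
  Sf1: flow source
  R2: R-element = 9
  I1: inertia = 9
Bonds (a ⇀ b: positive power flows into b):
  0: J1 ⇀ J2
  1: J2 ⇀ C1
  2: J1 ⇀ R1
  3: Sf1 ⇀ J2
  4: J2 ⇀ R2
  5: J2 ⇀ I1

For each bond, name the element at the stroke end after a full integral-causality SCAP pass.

bond 3 stroke→Sf1  (source Sf1 imposes f)
bond 1 stroke→J2  (C1 integral (e out))
bond 0 stroke→J1  (0-jn J2 has e-setter on 1)
bond 4 stroke→R2  (common-e at J2 fixed by 1)
bond 5 stroke→I1  (common-e at J2 fixed by 1)
bond 2 stroke→R1  (J1: last free bond brings flow in)

#0 stroke at J1
#1 stroke at J2
#2 stroke at R1
#3 stroke at Sf1
#4 stroke at R2
#5 stroke at I1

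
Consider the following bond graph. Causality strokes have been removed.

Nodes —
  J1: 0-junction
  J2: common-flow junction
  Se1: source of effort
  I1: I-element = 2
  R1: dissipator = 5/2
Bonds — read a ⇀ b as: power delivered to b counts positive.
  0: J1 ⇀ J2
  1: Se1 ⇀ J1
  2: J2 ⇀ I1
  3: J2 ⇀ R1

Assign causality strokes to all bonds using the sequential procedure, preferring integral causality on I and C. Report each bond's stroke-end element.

β0 stroke at J2
β1 stroke at J1
β2 stroke at I1
β3 stroke at J2

β1 stroke→J1  (Se1 (Se) sets effort on bond)
β0 stroke→J2  (0-jn J1 has e-setter on 1)
β2 stroke→I1  (I1 outputs flow p/I1)
β3 stroke→J2  (J2 flow already set via bond 2)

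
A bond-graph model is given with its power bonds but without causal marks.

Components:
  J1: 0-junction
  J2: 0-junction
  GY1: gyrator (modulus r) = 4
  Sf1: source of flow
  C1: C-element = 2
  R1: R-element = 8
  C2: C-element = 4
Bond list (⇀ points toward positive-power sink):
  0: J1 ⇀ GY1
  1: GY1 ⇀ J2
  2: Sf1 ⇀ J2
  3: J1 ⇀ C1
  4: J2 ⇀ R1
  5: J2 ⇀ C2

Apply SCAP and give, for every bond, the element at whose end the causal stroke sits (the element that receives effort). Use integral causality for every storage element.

#0 →GY1
#1 →GY1
#2 →Sf1
#3 →J1
#4 →R1
#5 →J2

β2 |Sf1  (Sf1 (Sf) sets flow on bond)
β3 |J1  (prefer integral on C1)
β0 |GY1  (common-e at J1 fixed by 3)
β1 |GY1  (GY1 both-in/both-out from 0)
β5 |J2  (C2 integral (e out))
β4 |R1  (common-e at J2 fixed by 5)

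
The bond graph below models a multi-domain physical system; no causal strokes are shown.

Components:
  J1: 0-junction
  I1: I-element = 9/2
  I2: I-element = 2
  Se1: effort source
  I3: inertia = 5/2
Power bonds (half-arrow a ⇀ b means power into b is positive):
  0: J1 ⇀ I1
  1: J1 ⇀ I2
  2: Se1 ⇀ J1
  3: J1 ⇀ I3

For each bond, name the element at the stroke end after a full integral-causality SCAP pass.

#0 →I1
#1 →I2
#2 →J1
#3 →I3

bond 2 |J1  (Se1 (Se) sets effort on bond)
bond 0 |I1  (common-e at J1 fixed by 2)
bond 1 |I2  (J1: bond 2 brought effort, rest push out)
bond 3 |I3  (J1: bond 2 brought effort, rest push out)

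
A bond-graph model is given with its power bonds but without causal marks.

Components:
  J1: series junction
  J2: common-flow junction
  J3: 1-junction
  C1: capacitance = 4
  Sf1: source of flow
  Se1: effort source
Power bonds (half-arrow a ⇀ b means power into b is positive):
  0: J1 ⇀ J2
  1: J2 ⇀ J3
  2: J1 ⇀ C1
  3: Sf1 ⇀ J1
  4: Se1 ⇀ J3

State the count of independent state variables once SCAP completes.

#3 stroke at Sf1  (Sf1 (Sf) sets flow on bond)
#4 stroke at J3  (Se1 fixes effort; stroke away)
#0 stroke at J1  (J1: bond 3 brought flow, rest push out)
#2 stroke at J1  (common-f at J1 fixed by 3)
#1 stroke at J2  (common-f at J2 fixed by 0)

1  (C1 all integral)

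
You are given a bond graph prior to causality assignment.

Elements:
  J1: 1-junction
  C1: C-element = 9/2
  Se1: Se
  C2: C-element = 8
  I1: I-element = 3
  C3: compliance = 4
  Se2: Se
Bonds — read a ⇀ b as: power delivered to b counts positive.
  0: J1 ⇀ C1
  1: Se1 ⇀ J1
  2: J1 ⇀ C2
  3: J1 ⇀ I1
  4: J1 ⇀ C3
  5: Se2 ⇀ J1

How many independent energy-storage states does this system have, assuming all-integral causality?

4  (C1, C2, C3, I1 all integral)

bond 1 →J1  (source Se1 imposes e)
bond 5 →J1  (Se2 (Se) sets effort on bond)
bond 0 →J1  (prefer integral on C1)
bond 2 →J1  (C2 integral (e out))
bond 3 →I1  (I1: I, integral causality)
bond 4 →J1  (J1 flow already set via bond 3)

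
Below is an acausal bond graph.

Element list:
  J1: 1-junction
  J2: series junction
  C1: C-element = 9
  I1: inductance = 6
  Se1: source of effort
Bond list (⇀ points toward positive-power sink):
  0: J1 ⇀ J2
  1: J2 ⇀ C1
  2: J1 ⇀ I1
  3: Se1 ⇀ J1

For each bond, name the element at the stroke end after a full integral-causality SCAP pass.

b0 stroke→J1
b1 stroke→J2
b2 stroke→I1
b3 stroke→J1

β3 |J1  (Se1 (Se) sets effort on bond)
β1 |J2  (C1 integral (e out))
β0 |J1  (closing 1-jn rule on J2)
β2 |I1  (closing 1-jn rule on J1)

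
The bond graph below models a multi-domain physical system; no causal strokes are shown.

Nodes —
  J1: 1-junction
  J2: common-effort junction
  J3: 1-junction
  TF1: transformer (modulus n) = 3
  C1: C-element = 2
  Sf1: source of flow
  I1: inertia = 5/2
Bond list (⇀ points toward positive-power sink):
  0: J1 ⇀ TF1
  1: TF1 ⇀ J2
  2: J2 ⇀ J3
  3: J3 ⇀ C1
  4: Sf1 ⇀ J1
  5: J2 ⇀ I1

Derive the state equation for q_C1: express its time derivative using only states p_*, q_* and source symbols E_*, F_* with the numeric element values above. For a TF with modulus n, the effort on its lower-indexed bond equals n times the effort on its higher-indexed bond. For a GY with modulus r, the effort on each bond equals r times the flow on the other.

dq_C1/dt = 3*F_Sf1 - 2*p_I1/5

b4 |Sf1  (source Sf1 imposes f)
b0 |J1  (J1: bond 4 brought flow, rest push out)
b1 |TF1  (TF1: transformer flips bond 0)
b3 |J3  (C1: C, integral causality)
b2 |J2  (closing 1-jn rule on J3)
b5 |I1  (J2: bond 2 brought effort, rest push out)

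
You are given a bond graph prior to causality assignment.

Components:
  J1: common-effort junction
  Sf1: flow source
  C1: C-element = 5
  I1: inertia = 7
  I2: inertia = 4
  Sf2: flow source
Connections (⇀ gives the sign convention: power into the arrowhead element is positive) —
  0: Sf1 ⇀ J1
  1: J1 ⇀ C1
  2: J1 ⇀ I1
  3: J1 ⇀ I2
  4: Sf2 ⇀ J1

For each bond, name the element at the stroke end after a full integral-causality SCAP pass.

bond 0 stroke→Sf1
bond 1 stroke→J1
bond 2 stroke→I1
bond 3 stroke→I2
bond 4 stroke→Sf2

b0 stroke→Sf1  (Sf1 (Sf) sets flow on bond)
b4 stroke→Sf2  (Sf2: flow source, stroke at near end)
b1 stroke→J1  (C1 outputs effort q/C1)
b2 stroke→I1  (common-e at J1 fixed by 1)
b3 stroke→I2  (J1 effort already set via bond 1)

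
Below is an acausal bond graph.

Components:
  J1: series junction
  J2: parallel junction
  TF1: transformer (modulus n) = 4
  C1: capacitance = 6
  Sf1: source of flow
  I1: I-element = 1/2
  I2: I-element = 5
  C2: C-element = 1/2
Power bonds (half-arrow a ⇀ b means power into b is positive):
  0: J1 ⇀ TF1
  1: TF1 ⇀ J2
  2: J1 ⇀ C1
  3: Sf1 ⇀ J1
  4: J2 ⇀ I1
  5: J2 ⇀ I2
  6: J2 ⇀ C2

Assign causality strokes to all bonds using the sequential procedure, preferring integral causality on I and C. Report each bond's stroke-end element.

#0 |J1
#1 |TF1
#2 |J1
#3 |Sf1
#4 |I1
#5 |I2
#6 |J2

#3 stroke→Sf1  (Sf1 (Sf) sets flow on bond)
#0 stroke→J1  (J1: bond 3 brought flow, rest push out)
#2 stroke→J1  (1-jn J1 has f-setter on 3)
#1 stroke→TF1  (through TF1, causality passes straight; one stroke at TF1)
#4 stroke→I1  (I1: I, integral causality)
#5 stroke→I2  (I2 outputs flow p/I2)
#6 stroke→J2  (only one effort-in slot at J2)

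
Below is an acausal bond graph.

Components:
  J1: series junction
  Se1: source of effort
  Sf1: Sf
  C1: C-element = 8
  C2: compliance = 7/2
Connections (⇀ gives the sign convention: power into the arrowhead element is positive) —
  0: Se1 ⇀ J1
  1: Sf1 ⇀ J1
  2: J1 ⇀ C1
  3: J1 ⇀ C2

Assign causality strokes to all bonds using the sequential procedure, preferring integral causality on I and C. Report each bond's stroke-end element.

b0 →J1  (Se1: effort source, stroke at far end)
b1 →Sf1  (source Sf1 imposes f)
b2 →J1  (1-jn J1 has f-setter on 1)
b3 →J1  (J1 flow already set via bond 1)

#0 |J1
#1 |Sf1
#2 |J1
#3 |J1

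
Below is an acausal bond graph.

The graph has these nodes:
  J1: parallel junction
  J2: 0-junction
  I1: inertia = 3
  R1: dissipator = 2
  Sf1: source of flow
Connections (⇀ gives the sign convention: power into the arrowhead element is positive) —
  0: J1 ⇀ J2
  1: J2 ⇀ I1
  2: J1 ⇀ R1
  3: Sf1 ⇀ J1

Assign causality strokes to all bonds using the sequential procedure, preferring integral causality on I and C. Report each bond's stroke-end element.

#0 stroke→J2
#1 stroke→I1
#2 stroke→J1
#3 stroke→Sf1

b3 stroke at Sf1  (Sf1 fixes flow; stroke at Sf1)
b1 stroke at I1  (prefer integral on I1)
b0 stroke at J2  (only one effort-in slot at J2)
b2 stroke at J1  (J1: last free bond brings effort in)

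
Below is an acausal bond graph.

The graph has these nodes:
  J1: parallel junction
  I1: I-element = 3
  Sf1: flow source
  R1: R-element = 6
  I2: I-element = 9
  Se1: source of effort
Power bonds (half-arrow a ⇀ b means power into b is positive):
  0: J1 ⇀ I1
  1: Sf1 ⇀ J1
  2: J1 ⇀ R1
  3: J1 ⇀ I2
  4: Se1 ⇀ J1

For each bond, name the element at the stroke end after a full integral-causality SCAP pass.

b0 stroke→I1
b1 stroke→Sf1
b2 stroke→R1
b3 stroke→I2
b4 stroke→J1

bond 1 stroke→Sf1  (source Sf1 imposes f)
bond 4 stroke→J1  (Se1 (Se) sets effort on bond)
bond 0 stroke→I1  (0-jn J1 has e-setter on 4)
bond 2 stroke→R1  (0-jn J1 has e-setter on 4)
bond 3 stroke→I2  (J1: bond 4 brought effort, rest push out)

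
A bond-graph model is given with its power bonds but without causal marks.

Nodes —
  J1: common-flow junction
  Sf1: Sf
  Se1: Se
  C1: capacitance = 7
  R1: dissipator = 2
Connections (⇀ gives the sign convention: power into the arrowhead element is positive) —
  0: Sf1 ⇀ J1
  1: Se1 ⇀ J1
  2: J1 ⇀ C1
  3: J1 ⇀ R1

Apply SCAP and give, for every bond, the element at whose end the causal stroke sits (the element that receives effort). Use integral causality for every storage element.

bond 0 stroke→Sf1  (source Sf1 imposes f)
bond 1 stroke→J1  (Se1 (Se) sets effort on bond)
bond 2 stroke→J1  (1-jn J1 has f-setter on 0)
bond 3 stroke→J1  (J1 flow already set via bond 0)

bond 0 stroke at Sf1
bond 1 stroke at J1
bond 2 stroke at J1
bond 3 stroke at J1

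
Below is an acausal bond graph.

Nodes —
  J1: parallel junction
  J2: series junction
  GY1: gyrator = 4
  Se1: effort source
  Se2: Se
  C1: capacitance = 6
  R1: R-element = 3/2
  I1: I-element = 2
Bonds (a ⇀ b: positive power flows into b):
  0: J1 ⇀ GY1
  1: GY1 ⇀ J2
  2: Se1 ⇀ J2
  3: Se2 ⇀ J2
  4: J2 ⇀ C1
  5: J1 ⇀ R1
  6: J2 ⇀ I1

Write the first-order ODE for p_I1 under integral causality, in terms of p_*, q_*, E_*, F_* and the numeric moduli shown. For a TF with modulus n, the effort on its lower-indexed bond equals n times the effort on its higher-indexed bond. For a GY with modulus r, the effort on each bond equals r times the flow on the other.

bond 2 stroke at J2  (Se1 fixes effort; stroke away)
bond 3 stroke at J2  (Se2 fixes effort; stroke away)
bond 4 stroke at J2  (C1: C, integral causality)
bond 6 stroke at I1  (I1 outputs flow p/I1)
bond 1 stroke at J2  (J2: bond 6 brought flow, rest push out)
bond 0 stroke at J1  (GY1: gyrator matches bond 1)
bond 5 stroke at R1  (J1: bond 0 brought effort, rest push out)

dp_I1/dt = E_Se1 + E_Se2 - 16*p_I1/3 - q_C1/6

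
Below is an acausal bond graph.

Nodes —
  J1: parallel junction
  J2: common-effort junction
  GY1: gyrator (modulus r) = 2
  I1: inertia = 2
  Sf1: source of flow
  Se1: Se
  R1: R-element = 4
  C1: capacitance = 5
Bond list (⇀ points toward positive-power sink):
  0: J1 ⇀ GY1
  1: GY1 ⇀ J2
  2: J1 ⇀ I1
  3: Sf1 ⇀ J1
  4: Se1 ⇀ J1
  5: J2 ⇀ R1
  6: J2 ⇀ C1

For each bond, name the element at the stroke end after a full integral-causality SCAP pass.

β0 →GY1
β1 →GY1
β2 →I1
β3 →Sf1
β4 →J1
β5 →R1
β6 →J2

β3 →Sf1  (Sf1: flow source, stroke at near end)
β4 →J1  (Se1: effort source, stroke at far end)
β0 →GY1  (J1 effort already set via bond 4)
β2 →I1  (J1 effort already set via bond 4)
β1 →GY1  (GY1: gyrator matches bond 0)
β6 →J2  (C1 outputs effort q/C1)
β5 →R1  (J2: bond 6 brought effort, rest push out)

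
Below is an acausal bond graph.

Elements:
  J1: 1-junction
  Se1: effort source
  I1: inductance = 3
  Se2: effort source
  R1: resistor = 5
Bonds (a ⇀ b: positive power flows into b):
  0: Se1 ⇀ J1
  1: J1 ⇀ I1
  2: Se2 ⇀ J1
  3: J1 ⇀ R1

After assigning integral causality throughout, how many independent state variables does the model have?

1  (I1 all integral)

#0 |J1  (Se1 fixes effort; stroke away)
#2 |J1  (Se2: effort source, stroke at far end)
#1 |I1  (I1: I, integral causality)
#3 |J1  (J1: bond 1 brought flow, rest push out)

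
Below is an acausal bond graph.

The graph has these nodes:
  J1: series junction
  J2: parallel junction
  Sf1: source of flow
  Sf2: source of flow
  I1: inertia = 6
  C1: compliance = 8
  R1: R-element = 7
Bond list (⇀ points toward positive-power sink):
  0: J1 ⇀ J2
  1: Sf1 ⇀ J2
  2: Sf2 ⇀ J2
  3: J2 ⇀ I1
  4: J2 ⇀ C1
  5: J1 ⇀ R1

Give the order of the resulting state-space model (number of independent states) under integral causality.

b1 →Sf1  (Sf1 (Sf) sets flow on bond)
b2 →Sf2  (Sf2 (Sf) sets flow on bond)
b3 →I1  (prefer integral on I1)
b4 →J2  (C1: C, integral causality)
b0 →J1  (0-jn J2 has e-setter on 4)
b5 →R1  (only one flow-in slot at J1)

2  (C1, I1 all integral)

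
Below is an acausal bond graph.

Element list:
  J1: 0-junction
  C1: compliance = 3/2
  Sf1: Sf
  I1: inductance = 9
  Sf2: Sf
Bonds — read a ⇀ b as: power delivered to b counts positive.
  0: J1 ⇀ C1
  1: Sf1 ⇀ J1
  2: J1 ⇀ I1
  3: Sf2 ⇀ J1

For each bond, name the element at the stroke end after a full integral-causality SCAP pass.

β1 stroke at Sf1  (Sf1: flow source, stroke at near end)
β3 stroke at Sf2  (Sf2 fixes flow; stroke at Sf2)
β0 stroke at J1  (prefer integral on C1)
β2 stroke at I1  (J1: bond 0 brought effort, rest push out)

β0 →J1
β1 →Sf1
β2 →I1
β3 →Sf2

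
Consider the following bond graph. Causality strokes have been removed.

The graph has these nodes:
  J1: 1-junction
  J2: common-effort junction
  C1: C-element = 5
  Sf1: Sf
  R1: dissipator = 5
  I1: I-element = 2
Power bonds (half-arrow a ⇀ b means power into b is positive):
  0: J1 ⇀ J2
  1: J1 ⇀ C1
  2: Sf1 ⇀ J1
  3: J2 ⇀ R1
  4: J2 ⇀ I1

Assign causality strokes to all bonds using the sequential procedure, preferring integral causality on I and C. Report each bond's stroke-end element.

#2 →Sf1  (Sf1 (Sf) sets flow on bond)
#0 →J1  (1-jn J1 has f-setter on 2)
#1 →J1  (J1 flow already set via bond 2)
#4 →I1  (I1 outputs flow p/I1)
#3 →J2  (closing 0-jn rule on J2)

β0 stroke→J1
β1 stroke→J1
β2 stroke→Sf1
β3 stroke→J2
β4 stroke→I1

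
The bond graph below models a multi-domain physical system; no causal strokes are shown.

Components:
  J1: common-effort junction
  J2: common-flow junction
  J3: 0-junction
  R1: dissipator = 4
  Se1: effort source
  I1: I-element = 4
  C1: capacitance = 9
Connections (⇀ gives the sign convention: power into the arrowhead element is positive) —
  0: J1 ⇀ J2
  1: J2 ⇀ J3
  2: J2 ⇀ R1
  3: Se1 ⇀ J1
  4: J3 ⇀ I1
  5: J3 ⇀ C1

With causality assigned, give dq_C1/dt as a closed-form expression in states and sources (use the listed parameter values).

#3 stroke at J1  (Se1 (Se) sets effort on bond)
#0 stroke at J2  (J1 effort already set via bond 3)
#4 stroke at I1  (I1 integral (f out))
#5 stroke at J3  (C1 outputs effort q/C1)
#1 stroke at J2  (common-e at J3 fixed by 5)
#2 stroke at R1  (closing 1-jn rule on J2)

dq_C1/dt = E_Se1/4 - p_I1/4 - q_C1/36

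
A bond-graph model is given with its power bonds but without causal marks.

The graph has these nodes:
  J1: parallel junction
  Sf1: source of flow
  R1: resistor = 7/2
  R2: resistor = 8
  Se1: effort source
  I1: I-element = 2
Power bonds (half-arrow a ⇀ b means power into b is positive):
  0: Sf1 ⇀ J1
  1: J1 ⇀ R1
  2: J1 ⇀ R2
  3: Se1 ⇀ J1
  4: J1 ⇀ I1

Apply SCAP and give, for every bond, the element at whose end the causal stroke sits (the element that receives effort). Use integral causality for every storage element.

bond 0 stroke at Sf1
bond 1 stroke at R1
bond 2 stroke at R2
bond 3 stroke at J1
bond 4 stroke at I1

β0 →Sf1  (source Sf1 imposes f)
β3 →J1  (source Se1 imposes e)
β1 →R1  (0-jn J1 has e-setter on 3)
β2 →R2  (J1 effort already set via bond 3)
β4 →I1  (common-e at J1 fixed by 3)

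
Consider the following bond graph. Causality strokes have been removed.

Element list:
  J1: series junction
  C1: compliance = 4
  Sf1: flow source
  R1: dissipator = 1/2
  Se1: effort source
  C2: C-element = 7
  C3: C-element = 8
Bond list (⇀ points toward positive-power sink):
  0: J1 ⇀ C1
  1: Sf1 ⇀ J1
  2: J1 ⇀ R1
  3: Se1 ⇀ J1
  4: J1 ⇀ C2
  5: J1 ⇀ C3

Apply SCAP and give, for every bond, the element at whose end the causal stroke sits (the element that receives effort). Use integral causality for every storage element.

β1 |Sf1  (Sf1: flow source, stroke at near end)
β3 |J1  (source Se1 imposes e)
β0 |J1  (J1: bond 1 brought flow, rest push out)
β2 |J1  (common-f at J1 fixed by 1)
β4 |J1  (J1: bond 1 brought flow, rest push out)
β5 |J1  (J1 flow already set via bond 1)

#0 stroke→J1
#1 stroke→Sf1
#2 stroke→J1
#3 stroke→J1
#4 stroke→J1
#5 stroke→J1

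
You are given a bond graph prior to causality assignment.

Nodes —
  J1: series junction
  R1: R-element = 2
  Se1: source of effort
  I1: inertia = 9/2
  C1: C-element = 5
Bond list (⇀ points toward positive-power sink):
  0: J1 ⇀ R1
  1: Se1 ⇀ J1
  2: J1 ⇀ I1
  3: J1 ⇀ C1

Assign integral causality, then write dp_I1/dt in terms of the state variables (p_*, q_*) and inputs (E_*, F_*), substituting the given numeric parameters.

dp_I1/dt = E_Se1 - 4*p_I1/9 - q_C1/5

β1 stroke→J1  (Se1: effort source, stroke at far end)
β2 stroke→I1  (I1 outputs flow p/I1)
β0 stroke→J1  (J1: bond 2 brought flow, rest push out)
β3 stroke→J1  (J1: bond 2 brought flow, rest push out)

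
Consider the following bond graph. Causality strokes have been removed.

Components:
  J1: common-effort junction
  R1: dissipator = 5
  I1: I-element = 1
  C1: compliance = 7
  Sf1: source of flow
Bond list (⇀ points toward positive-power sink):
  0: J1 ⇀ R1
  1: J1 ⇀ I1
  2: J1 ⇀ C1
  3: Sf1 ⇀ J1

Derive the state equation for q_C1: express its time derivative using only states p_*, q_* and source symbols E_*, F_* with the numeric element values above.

dq_C1/dt = F_Sf1 - p_I1 - q_C1/35

bond 3 stroke at Sf1  (Sf1 (Sf) sets flow on bond)
bond 1 stroke at I1  (I1 outputs flow p/I1)
bond 2 stroke at J1  (C1 integral (e out))
bond 0 stroke at R1  (J1 effort already set via bond 2)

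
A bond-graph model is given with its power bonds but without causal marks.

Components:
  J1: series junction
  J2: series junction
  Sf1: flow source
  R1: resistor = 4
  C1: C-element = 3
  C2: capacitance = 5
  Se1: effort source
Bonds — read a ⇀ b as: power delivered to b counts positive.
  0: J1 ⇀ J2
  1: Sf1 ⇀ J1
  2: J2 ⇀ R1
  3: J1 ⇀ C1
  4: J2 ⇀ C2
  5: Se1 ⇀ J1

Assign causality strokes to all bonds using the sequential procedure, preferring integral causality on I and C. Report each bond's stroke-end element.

#0 stroke→J1
#1 stroke→Sf1
#2 stroke→J2
#3 stroke→J1
#4 stroke→J2
#5 stroke→J1

#1 →Sf1  (Sf1 (Sf) sets flow on bond)
#5 →J1  (source Se1 imposes e)
#0 →J1  (common-f at J1 fixed by 1)
#3 →J1  (common-f at J1 fixed by 1)
#2 →J2  (1-jn J2 has f-setter on 0)
#4 →J2  (J2: bond 0 brought flow, rest push out)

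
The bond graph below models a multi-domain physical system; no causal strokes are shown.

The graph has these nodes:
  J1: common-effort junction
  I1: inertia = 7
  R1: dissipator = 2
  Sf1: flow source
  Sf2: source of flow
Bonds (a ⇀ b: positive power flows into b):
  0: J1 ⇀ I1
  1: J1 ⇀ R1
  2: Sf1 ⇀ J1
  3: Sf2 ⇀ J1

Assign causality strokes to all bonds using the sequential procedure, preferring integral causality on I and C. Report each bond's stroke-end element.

β0 →I1
β1 →J1
β2 →Sf1
β3 →Sf2

#2 →Sf1  (source Sf1 imposes f)
#3 →Sf2  (Sf2: flow source, stroke at near end)
#0 →I1  (prefer integral on I1)
#1 →J1  (J1: last free bond brings effort in)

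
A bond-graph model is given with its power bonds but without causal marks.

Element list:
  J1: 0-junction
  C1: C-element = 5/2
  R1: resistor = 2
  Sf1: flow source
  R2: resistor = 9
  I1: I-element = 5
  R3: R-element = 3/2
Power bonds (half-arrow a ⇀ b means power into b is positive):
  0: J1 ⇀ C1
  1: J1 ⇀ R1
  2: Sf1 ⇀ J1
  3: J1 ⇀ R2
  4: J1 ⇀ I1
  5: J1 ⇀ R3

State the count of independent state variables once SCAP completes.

#2 →Sf1  (Sf1 fixes flow; stroke at Sf1)
#0 →J1  (prefer integral on C1)
#1 →R1  (0-jn J1 has e-setter on 0)
#3 →R2  (J1: bond 0 brought effort, rest push out)
#4 →I1  (J1: bond 0 brought effort, rest push out)
#5 →R3  (J1: bond 0 brought effort, rest push out)

2  (C1, I1 all integral)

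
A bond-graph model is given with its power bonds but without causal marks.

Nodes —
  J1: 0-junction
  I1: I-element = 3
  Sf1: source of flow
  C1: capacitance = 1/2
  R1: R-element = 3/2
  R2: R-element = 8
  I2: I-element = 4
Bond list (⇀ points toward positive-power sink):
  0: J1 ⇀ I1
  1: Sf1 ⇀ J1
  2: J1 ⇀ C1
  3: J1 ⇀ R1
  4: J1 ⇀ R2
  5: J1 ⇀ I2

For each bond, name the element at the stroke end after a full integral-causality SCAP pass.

bond 1 |Sf1  (Sf1 fixes flow; stroke at Sf1)
bond 0 |I1  (I1 outputs flow p/I1)
bond 2 |J1  (prefer integral on C1)
bond 3 |R1  (J1: bond 2 brought effort, rest push out)
bond 4 |R2  (0-jn J1 has e-setter on 2)
bond 5 |I2  (J1: bond 2 brought effort, rest push out)

#0 →I1
#1 →Sf1
#2 →J1
#3 →R1
#4 →R2
#5 →I2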